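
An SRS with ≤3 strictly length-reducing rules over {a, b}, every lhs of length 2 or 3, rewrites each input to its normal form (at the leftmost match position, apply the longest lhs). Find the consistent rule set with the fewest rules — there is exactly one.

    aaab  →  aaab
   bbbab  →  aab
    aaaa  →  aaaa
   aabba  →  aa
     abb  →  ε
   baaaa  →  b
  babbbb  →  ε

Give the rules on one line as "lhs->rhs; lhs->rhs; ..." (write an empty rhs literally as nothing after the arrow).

abb->; ba->b; bbb->a

  | aaab
  | bbbab => aab
  | aaaa
  | aabba => aa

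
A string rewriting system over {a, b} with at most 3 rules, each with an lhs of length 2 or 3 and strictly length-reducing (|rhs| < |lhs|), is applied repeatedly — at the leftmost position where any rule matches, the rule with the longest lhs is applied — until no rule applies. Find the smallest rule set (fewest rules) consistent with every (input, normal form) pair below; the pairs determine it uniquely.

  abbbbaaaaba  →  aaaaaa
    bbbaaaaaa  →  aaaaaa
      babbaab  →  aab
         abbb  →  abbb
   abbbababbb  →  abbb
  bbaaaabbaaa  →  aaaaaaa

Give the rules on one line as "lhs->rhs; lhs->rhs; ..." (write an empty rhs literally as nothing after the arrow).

  | abbbbaaaaba => abbbaaaaba => abbaaaaba => abaaaaba => aaaaaba => aaaaaa
  | bbbaaaaaa => bbaaaaaa => baaaaaa => aaaaaa
  | babbaab => baab => aab
  | abbb

ba->a; bab->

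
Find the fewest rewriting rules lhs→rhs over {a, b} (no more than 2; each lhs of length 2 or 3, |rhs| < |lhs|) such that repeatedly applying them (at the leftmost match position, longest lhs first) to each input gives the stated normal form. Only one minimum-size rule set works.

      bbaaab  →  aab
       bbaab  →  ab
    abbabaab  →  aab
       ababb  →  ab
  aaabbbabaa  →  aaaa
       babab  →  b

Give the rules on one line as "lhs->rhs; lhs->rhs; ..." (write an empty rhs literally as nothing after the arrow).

ba->; bb->b

  | bbaaab => baaab => aab
  | bbaab => baab => ab
  | abbabaab => ababaab => abaab => aab
  | ababb => abb => ab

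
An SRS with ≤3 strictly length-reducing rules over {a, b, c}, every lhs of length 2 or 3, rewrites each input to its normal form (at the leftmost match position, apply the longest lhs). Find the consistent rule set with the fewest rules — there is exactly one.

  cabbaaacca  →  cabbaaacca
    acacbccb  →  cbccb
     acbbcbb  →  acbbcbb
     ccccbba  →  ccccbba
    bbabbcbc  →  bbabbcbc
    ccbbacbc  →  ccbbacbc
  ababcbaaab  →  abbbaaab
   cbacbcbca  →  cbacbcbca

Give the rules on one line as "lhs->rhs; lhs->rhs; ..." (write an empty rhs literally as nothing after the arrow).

  | cabbaaacca
  | acacbccb => cbccb
  | acbbcbb
  | ccccbba

abc->b; aca->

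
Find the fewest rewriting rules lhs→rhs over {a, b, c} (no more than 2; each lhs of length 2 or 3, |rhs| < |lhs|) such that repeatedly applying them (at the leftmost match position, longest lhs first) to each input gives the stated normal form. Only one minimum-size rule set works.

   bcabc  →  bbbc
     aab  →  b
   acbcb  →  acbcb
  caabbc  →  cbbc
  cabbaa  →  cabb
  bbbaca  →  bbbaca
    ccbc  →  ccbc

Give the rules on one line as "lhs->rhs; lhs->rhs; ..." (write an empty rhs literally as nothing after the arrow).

aa->; bca->bb

  | bcabc => bbbc
  | aab => b
  | acbcb
  | caabbc => cbbc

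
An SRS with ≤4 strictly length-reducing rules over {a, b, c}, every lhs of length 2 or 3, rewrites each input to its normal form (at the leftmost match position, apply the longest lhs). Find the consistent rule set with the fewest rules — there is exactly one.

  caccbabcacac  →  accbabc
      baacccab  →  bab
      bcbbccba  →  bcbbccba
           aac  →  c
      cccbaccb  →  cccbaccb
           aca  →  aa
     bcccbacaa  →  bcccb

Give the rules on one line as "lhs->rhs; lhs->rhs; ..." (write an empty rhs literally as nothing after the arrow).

  | caccbabcacac => accbabcacac => accbabacac => accbabaac => accbabc
  | baacccab => bcccab => bccab => bcab => bab
  | bcbbccba
  | aac => c

aaa->; aac->c; ca->a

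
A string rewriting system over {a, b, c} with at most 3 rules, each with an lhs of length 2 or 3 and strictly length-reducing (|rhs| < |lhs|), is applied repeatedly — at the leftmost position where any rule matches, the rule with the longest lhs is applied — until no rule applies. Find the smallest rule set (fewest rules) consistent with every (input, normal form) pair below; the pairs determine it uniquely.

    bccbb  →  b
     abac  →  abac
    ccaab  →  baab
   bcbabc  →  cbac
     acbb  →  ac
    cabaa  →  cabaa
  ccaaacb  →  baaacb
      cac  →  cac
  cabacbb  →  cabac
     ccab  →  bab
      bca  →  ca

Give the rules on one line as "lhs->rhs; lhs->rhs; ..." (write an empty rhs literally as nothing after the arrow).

bb->; bc->c; cc->b

  | bccbb => ccbb => bbb => b
  | abac
  | ccaab => baab
  | bcbabc => cbabc => cbac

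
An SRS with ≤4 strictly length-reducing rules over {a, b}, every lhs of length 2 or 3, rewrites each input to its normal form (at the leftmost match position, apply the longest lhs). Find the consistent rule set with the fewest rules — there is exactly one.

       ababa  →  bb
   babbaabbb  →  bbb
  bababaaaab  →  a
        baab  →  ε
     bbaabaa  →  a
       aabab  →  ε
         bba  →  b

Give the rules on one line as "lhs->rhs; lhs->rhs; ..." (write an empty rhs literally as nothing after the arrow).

aab->; ab->; aba->bb; ba->

  | ababa => bbba => bb
  | babbaabbb => bbaabbb => babbb => bbb
  | bababaaaab => babaaaab => baaaab => aaab => a
  | baab => ab => ε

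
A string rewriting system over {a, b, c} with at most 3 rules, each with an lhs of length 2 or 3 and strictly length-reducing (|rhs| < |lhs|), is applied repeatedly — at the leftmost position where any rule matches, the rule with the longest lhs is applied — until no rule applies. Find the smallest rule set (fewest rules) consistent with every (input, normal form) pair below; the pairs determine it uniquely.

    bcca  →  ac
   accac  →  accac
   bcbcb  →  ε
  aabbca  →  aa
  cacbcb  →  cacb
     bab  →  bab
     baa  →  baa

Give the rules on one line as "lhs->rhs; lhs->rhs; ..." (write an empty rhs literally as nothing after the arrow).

aab->; aca->ac; bc->a

  | bcca => aca => ac
  | accac
  | bcbcb => abcb => aab => ε
  | aabbca => bca => aa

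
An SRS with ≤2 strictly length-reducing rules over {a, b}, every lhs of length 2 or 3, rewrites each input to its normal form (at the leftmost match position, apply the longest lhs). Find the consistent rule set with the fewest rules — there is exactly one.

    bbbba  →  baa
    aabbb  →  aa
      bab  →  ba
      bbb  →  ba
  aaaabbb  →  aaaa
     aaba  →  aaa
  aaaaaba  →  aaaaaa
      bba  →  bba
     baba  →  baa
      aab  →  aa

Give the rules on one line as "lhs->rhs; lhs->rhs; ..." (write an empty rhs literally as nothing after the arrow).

  | bbbba => baba => baa
  | aabbb => aabb => aab => aa
  | bab => ba
  | bbb => ba

ab->a; bbb->ba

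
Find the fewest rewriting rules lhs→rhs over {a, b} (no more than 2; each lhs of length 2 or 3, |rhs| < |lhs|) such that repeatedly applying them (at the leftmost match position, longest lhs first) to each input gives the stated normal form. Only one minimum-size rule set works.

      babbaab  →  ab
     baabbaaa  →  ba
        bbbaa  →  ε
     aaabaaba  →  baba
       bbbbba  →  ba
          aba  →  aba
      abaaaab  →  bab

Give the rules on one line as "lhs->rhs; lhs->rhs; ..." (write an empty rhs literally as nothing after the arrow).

aa->b; bb->

  | babbaab => baaab => bbab => ab
  | baabbaaa => bbbbaaa => bbaaa => aaa => ba
  | bbbaa => baa => bb => ε
  | aaabaaba => babaaba => babbba => baba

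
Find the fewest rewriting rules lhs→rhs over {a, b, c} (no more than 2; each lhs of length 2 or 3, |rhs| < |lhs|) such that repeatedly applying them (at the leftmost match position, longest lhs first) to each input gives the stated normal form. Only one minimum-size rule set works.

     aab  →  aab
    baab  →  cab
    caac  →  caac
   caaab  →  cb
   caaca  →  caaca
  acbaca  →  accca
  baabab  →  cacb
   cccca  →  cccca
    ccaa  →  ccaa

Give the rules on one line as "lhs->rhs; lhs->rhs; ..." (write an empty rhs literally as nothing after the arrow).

  | aab
  | baab => cab
  | caac
  | caaab => cb

aaa->; ba->c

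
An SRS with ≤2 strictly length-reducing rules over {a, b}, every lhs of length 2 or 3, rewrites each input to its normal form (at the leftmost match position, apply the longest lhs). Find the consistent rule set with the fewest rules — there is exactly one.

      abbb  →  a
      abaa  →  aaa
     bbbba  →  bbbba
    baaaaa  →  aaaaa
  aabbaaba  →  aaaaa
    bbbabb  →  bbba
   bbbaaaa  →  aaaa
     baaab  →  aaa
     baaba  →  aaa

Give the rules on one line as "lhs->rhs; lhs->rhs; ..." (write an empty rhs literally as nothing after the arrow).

ab->a; baa->aa

  | abbb => abb => ab => a
  | abaa => aaa
  | bbbba
  | baaaaa => aaaaa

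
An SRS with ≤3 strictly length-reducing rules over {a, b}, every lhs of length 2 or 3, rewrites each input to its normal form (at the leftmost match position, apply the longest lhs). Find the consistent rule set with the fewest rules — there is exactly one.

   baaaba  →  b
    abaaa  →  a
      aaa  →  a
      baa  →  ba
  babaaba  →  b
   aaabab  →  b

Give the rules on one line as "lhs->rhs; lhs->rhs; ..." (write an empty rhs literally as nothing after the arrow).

  | baaaba => baaba => baba => b
  | abaaa => aa => a
  | aaa => aa => a
  | baa => ba

aa->a; aba->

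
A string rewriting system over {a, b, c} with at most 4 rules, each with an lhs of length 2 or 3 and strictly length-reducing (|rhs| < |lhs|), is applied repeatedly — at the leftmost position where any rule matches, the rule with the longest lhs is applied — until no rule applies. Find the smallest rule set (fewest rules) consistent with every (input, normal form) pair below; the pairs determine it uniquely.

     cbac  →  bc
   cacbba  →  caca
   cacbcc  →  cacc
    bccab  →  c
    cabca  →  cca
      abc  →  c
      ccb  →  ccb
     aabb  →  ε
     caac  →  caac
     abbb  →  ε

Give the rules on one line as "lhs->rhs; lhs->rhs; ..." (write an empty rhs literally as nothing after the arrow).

ab->; bb->; bcc->c; cba->b

  | cbac => bc
  | cacbba => caca
  | cacbcc => cacc
  | bccab => cab => c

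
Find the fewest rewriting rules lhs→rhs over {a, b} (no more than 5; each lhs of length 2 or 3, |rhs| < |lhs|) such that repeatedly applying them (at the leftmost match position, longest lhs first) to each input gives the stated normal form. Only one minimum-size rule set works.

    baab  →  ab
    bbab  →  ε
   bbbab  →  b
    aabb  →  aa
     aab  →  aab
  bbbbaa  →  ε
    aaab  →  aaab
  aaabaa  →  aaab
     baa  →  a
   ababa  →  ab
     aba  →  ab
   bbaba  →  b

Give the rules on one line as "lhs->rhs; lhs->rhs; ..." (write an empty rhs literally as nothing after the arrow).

  | baab => ab
  | bbab => bb => ε
  | bbbab => bab => b
  | aabb => aa

aba->ab; ba->; bb->; bba->b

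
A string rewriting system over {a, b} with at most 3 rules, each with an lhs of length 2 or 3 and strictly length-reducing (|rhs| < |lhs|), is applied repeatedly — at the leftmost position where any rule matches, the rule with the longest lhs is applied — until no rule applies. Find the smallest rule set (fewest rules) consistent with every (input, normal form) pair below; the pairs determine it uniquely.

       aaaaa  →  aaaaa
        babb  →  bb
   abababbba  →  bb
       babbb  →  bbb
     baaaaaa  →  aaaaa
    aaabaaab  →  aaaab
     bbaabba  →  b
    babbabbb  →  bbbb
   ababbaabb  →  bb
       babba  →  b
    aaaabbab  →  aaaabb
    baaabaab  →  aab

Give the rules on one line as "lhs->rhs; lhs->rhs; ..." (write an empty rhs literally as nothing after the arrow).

aba->; ba->

  | aaaaa
  | babb => bb
  | abababbba => babbba => bbba => bb
  | babbb => bbb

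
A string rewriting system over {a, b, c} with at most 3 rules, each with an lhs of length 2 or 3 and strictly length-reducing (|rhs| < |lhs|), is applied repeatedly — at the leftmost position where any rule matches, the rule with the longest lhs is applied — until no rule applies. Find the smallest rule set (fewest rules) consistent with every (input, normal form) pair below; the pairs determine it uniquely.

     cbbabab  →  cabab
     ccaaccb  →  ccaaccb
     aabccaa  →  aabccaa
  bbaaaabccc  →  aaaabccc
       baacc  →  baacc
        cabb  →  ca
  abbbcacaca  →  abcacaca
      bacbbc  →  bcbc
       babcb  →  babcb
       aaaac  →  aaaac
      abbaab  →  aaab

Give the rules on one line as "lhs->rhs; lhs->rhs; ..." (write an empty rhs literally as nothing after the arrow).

  | cbbabab => cabab
  | ccaaccb
  | aabccaa
  | bbaaaabccc => aaaabccc

acb->c; bb->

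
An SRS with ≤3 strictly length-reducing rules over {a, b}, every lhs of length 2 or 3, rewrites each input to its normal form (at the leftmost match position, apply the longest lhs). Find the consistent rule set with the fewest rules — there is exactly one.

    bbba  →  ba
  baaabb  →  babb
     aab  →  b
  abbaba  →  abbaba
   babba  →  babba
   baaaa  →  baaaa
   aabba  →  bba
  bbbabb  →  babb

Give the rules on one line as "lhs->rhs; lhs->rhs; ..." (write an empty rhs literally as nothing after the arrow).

aab->b; bbb->b

  | bbba => ba
  | baaabb => babb
  | aab => b
  | abbaba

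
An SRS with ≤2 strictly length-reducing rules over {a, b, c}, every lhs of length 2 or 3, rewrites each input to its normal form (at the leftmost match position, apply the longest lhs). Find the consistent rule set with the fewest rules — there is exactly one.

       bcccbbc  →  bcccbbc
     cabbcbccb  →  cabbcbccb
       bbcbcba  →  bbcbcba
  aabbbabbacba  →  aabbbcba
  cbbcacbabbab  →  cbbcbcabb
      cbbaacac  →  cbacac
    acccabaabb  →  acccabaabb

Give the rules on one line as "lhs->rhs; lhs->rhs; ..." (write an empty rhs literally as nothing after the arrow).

acb->bc; bba->b

  | bcccbbc
  | cabbcbccb
  | bbcbcba
  | aabbbabbacba => aabbbbacba => aabbbcba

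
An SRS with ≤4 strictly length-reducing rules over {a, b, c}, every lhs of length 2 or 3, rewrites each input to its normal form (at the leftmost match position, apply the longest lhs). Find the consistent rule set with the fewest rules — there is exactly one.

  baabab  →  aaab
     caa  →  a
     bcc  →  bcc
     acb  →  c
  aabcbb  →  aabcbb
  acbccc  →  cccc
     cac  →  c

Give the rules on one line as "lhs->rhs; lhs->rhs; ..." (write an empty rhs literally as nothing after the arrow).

  | baabab => aabab => aaab
  | caa => a
  | bcc
  | acb => c

acb->c; ba->a; ca->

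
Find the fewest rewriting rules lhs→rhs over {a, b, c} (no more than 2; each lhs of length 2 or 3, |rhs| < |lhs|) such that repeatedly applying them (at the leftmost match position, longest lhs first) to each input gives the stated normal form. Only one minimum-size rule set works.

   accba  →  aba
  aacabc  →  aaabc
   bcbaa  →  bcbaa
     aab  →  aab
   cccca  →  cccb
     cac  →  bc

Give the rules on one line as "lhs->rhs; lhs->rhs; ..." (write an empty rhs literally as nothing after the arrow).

ac->a; ca->b

  | accba => acba => aba
  | aacabc => aaabc
  | bcbaa
  | aab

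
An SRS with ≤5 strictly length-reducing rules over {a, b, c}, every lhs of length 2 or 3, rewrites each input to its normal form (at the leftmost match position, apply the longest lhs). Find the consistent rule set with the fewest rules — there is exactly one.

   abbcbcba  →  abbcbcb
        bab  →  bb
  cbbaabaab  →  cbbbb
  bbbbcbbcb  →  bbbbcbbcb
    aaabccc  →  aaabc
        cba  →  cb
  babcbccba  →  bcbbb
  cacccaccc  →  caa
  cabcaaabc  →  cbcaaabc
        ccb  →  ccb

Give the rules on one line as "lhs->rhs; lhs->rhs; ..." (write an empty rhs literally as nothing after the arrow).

ac->a; ba->b; bcc->cb; cab->cb

  | abbcbcba => abbcbcb
  | bab => bb
  | cbbaabaab => cbbabaab => cbbbaab => cbbbab => cbbbb
  | bbbbcbbcb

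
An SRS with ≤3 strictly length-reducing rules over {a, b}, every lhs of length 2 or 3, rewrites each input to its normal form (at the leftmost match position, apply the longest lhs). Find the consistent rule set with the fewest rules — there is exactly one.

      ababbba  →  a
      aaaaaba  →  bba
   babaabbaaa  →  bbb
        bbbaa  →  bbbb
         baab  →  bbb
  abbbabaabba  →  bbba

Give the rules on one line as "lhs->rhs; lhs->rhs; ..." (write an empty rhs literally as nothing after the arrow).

  | ababbba => abba => a
  | aaaaaba => aaba => bba
  | babaabbaaa => babbbbaaa => bbbaaa => bbb
  | bbbaa => bbbb

aa->b; aaa->; abb->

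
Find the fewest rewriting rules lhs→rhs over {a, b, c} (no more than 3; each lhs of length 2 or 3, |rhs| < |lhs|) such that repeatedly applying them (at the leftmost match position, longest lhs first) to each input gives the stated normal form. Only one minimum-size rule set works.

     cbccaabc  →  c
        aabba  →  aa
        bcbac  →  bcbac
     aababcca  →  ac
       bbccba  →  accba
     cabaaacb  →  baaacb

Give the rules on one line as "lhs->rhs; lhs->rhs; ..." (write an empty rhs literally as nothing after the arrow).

  | cbccaabc => cbcabc => cbbc => cac => c
  | aabba => abba => bba => aa
  | bcbac
  | aababcca => ababcca => babcca => bbcca => acca => ac

ab->b; bb->a; ca->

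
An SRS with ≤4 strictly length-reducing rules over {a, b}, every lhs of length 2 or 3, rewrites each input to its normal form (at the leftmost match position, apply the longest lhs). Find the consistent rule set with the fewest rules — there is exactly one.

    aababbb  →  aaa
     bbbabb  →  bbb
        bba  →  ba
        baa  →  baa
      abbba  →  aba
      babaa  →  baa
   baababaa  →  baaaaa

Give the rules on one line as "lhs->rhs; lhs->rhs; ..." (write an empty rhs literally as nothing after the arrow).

  | aababbb => aaabbb => aaabb => aaab => aaa
  | bbbabb => bbabb => babb => bbb
  | bba => ba
  | baa

aab->aa; bab->bb; bba->ba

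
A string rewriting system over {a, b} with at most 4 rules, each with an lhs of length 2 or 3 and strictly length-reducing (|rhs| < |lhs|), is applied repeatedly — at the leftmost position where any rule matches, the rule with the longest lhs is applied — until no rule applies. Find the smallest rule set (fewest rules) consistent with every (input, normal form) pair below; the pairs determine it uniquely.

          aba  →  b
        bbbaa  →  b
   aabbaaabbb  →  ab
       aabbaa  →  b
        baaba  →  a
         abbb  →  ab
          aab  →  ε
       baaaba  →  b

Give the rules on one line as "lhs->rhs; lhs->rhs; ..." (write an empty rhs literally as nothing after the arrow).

  | aba => aa => b
  | bbbaa => baa => aa => b
  | aabbaaabbb => bbbaaabbb => baaabbb => aaabbb => babbb => abbb => ab
  | aabbaa => bbbaa => baa => aa => b

aa->b; ba->a; bb->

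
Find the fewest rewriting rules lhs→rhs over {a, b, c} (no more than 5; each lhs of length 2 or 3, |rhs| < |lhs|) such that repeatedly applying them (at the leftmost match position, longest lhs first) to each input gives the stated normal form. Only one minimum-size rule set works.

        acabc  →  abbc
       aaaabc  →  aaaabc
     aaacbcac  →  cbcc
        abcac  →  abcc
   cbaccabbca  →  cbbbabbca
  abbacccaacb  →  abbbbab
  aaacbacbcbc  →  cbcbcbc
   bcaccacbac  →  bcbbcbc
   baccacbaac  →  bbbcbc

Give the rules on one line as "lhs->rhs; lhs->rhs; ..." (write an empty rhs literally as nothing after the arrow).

  | acabc => abbc
  | aaaabc
  | aaacbcac => aacbcac => acbcac => cbcac => cbcc
  | abcac => abcc

ac->c; aca->ab; acc->bb; ccb->ab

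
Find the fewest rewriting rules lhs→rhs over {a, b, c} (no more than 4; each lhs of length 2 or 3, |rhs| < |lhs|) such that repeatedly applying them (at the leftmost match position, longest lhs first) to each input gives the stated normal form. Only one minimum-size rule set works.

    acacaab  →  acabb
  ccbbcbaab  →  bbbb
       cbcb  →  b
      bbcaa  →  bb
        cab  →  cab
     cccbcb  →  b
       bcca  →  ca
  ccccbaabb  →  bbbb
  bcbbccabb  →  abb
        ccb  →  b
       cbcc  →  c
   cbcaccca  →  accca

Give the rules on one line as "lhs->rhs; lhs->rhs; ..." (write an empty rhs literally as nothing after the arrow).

aa->b; bc->; cb->b

  | acacaab => acacbb => acabb
  | ccbbcbaab => cbbcbaab => bbcbaab => bbaab => bbbb
  | cbcb => bcb => b
  | bbcaa => baa => bb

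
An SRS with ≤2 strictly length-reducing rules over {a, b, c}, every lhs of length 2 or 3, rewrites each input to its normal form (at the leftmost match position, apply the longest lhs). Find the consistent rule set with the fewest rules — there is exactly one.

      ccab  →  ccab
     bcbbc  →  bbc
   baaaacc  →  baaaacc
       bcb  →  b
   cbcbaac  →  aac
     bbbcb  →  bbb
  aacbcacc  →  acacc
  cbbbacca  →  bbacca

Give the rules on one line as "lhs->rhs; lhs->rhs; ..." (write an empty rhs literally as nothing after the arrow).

  | ccab
  | bcbbc => bbc
  | baaaacc
  | bcb => b

acb->; cb->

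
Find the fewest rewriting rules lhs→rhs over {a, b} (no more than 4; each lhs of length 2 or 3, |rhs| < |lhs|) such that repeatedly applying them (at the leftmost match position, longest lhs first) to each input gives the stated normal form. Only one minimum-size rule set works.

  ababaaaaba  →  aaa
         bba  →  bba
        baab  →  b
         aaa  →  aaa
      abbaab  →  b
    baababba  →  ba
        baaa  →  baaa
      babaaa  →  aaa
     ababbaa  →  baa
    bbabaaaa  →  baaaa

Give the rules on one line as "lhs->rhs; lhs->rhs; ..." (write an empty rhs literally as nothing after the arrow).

aab->; ab->; bab->

  | ababaaaaba => abaaaaba => aaaaba => aaa
  | bba
  | baab => b
  | aaa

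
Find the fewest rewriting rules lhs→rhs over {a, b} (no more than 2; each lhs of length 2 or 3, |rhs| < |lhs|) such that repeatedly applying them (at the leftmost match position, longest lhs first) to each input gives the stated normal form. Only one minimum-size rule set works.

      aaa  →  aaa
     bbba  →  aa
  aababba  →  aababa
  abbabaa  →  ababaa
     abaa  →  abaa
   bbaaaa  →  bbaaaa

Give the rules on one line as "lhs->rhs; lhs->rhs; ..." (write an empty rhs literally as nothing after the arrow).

abb->ab; bbb->a

  | aaa
  | bbba => aa
  | aababba => aababa
  | abbabaa => ababaa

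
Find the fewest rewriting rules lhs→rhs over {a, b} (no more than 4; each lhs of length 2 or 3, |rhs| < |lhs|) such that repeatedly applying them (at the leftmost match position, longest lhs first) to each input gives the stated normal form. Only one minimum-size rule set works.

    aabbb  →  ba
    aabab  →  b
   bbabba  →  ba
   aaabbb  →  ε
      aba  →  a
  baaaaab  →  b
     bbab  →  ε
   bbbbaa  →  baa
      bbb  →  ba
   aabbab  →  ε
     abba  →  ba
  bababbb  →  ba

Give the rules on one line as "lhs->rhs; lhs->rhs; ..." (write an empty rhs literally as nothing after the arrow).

  | aabbb => bbb => ba
  | aabab => bab => b
  | bbabba => abba => ba
  | aaabbb => abbb => bb => ε

aab->b; ab->; bb->; bbb->ba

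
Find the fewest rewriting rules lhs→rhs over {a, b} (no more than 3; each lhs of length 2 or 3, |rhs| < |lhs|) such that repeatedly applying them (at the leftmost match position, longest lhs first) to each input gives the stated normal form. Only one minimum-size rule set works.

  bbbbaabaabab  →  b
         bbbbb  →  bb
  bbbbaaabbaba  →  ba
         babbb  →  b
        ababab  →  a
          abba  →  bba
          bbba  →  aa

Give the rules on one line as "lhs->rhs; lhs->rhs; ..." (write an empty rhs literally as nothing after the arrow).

ab->b; bbb->a

  | bbbbaabaabab => abaabaabab => baabaabab => babaabab => bbaabab => bbabab => bbbab => aab => ab => b
  | bbbbb => abb => bb
  | bbbbaaabbaba => abaaabbaba => baaabbaba => baabbaba => babbaba => bbbaba => aaba => aba => ba
  | babbb => bbbb => ab => b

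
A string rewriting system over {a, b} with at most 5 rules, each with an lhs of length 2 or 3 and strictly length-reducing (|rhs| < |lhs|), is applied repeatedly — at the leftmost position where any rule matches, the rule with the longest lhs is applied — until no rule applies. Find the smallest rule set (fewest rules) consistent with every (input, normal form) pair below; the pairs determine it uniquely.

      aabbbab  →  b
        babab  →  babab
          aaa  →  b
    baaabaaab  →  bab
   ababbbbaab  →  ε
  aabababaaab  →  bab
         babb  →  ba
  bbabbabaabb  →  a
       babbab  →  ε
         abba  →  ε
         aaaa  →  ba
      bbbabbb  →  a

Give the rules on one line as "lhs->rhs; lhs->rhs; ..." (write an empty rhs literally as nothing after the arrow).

  | aabbbab => bbbab => aab => b
  | babab
  | aaa => b
  | baaabaaab => bbbaaab => aaaab => bab

aa->; aaa->b; bb->; bbb->a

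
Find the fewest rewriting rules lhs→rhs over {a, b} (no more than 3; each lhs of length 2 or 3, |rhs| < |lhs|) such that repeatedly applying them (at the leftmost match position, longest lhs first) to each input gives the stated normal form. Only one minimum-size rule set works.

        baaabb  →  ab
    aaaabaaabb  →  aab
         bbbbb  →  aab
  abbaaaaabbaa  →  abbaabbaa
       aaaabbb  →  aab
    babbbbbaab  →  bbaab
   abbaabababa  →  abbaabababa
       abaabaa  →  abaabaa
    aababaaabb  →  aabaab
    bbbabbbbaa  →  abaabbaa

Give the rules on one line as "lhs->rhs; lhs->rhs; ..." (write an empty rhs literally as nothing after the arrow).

  | baaabb => bbb => ab
  | aaaabaaabb => abaaabb => abbb => aab
  | bbbbb => abbb => aab
  | abbaaaaabbaa => abbaabbaa

aaa->; bbb->ab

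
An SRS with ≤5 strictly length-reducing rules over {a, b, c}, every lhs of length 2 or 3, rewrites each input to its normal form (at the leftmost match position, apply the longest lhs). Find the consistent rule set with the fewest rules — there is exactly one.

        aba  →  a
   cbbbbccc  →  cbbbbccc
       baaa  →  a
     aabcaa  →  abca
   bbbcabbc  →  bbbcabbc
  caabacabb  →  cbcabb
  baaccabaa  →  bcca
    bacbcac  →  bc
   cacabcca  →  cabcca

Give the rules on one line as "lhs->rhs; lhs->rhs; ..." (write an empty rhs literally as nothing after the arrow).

  | aba => aa => a
  | cbbbbccc
  | baaa => aaa => aa => a
  | aabcaa => abcaa => abca

aa->a; aac->bc; ac->; ba->a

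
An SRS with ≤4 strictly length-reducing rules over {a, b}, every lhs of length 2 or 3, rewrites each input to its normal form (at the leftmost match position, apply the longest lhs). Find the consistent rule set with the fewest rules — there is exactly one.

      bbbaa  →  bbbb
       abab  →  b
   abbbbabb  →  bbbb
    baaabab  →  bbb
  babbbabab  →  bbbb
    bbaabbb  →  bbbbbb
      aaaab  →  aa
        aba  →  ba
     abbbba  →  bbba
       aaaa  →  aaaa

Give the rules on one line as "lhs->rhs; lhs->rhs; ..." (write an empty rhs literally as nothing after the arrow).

aab->; ab->; aba->ba; baa->bb

  | bbbaa => bbbb
  | abab => bab => b
  | abbbbabb => bbbabb => bbbb
  | baaabab => bbabab => bbbab => bbb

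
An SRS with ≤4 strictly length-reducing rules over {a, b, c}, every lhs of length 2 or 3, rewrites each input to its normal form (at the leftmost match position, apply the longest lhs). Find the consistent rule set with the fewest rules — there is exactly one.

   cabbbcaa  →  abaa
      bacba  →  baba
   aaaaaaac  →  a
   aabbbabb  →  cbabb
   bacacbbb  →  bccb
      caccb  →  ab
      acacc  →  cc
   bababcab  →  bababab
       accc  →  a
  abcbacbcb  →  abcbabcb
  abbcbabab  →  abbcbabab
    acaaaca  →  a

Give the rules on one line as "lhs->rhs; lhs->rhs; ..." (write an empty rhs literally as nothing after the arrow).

  | cabbbcaa => abbbcaa => acbcaa => abcaa => abaa
  | bacba => baba
  | aaaaaaac => aaaaac => aaac => ac => a
  | aabbbabb => aacbabb => cbabb

aac->c; ac->a; bbb->cb; ca->a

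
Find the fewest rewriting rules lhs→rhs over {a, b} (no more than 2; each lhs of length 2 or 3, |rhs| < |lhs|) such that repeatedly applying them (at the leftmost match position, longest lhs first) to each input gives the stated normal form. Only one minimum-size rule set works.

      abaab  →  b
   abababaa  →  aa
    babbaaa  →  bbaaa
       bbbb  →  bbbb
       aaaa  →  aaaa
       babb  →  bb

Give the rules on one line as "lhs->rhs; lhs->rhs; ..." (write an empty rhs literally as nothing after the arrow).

aab->b; ab->

  | abaab => aab => b
  | abababaa => ababaa => abaa => aa
  | babbaaa => bbaaa
  | bbbb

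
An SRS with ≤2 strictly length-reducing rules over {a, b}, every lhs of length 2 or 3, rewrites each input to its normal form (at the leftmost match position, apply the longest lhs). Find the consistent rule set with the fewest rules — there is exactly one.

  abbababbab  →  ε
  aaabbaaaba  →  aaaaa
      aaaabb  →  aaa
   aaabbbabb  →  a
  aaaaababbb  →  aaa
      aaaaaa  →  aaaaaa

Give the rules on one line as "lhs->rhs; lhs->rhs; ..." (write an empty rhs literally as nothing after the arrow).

ab->; abb->

  | abbababbab => ababbab => abbab => ab => ε
  | aaabbaaaba => aaaaaba => aaaaa
  | aaaabb => aaa
  | aaabbbabb => aababb => aabb => a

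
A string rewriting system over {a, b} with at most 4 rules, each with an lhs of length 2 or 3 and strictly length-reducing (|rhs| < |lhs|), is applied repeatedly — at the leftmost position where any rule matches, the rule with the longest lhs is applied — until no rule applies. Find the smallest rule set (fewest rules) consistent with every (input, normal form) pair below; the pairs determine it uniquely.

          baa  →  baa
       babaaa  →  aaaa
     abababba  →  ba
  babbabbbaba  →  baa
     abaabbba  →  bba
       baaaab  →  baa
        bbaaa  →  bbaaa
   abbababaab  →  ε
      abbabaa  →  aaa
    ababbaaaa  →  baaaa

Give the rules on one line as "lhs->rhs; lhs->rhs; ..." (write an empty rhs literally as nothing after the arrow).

aab->; ab->; bab->a

  | baa
  | babaaa => aaaa
  | abababba => ababba => abba => ba
  | babbabbbaba => ababbbaba => abbbaba => bbaba => baa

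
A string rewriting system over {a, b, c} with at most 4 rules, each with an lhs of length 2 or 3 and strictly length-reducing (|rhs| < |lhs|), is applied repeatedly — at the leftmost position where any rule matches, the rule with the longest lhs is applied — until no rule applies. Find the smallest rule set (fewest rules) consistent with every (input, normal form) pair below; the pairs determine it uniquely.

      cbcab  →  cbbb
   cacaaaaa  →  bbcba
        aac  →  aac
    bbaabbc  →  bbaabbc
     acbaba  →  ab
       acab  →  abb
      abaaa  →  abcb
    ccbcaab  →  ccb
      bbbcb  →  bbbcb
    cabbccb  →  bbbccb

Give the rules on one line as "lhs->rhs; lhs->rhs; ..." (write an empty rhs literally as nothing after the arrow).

aaa->cb; bab->; ca->b

  | cbcab => cbbb
  | cacaaaaa => bcaaaaa => bbaaaa => bbcba
  | aac
  | bbaabbc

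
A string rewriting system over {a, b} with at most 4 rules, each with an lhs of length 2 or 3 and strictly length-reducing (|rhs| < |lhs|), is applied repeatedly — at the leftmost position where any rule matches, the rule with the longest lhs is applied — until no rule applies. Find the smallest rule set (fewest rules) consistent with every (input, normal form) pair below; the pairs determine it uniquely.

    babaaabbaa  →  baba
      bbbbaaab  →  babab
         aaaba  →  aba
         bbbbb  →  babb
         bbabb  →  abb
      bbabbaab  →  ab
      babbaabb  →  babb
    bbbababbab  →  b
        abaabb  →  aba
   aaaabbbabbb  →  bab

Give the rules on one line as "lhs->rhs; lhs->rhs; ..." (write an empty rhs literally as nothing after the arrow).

aa->; bba->a; bbb->ba

  | babaaabbaa => bababbaa => babaaa => baba
  | bbbbaaab => babaaab => babab
  | aaaba => aba
  | bbbbb => babb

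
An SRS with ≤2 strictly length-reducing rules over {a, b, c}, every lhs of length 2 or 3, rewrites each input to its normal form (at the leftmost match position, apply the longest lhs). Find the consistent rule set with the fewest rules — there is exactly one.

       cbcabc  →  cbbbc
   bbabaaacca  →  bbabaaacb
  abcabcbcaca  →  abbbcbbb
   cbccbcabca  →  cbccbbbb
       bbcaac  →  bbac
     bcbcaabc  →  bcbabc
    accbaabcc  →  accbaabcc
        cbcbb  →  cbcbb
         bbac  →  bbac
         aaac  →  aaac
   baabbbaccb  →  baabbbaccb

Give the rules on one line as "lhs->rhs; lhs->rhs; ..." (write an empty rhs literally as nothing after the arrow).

ca->b; caa->a

  | cbcabc => cbbbc
  | bbabaaacca => bbabaaacb
  | abcabcbcaca => abbbcbcaca => abbbcbbca => abbbcbbb
  | cbccbcabca => cbccbbbca => cbccbbbb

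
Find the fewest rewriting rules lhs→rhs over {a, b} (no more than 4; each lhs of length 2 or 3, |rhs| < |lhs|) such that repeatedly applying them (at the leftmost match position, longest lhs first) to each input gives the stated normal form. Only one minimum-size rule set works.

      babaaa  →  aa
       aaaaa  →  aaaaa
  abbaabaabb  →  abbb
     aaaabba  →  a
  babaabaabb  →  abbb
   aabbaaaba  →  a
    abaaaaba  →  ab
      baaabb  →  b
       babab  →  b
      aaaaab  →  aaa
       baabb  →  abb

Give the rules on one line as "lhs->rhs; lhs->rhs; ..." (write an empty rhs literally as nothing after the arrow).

aab->; aba->ab; ba->

  | babaaa => baaa => aa
  | aaaaa
  | abbaabaabb => ababaabb => abbaabb => ababb => abbb
  | aaaabba => aaba => a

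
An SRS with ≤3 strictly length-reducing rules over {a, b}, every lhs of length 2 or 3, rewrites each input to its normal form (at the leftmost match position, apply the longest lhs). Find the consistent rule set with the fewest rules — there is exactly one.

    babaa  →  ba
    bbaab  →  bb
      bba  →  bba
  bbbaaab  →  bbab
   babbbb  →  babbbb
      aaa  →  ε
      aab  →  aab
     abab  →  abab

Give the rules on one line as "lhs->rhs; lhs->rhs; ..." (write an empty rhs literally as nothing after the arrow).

  | babaa => ba
  | bbaab => bb
  | bba
  | bbbaaab => bbab

aaa->; baa->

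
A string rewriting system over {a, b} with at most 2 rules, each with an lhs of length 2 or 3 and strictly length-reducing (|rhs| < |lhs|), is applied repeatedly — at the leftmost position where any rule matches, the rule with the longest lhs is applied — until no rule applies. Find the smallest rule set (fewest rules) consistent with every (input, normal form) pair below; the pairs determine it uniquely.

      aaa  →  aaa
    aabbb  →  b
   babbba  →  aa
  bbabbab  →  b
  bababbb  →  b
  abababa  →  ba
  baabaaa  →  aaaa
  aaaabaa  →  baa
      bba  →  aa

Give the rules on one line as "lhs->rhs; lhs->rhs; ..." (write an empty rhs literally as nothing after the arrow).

  | aaa
  | aabbb => abbb => bbb => ab => b
  | babbba => bbbba => abba => bba => aa
  | bbabbab => aabbab => abbab => bbab => aab => ab => b

ab->b; bb->a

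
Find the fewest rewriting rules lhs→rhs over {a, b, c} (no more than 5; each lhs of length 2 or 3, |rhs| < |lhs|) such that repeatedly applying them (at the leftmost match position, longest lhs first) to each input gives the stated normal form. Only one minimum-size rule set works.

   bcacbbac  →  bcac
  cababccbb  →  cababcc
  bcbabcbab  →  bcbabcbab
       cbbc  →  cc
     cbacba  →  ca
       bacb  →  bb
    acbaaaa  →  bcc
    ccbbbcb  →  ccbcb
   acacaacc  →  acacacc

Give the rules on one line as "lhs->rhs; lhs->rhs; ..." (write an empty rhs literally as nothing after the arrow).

aa->c; aac->ac; acb->b; cbb->c

  | bcacbbac => bcbbac => bcac
  | cababccbb => cababcc
  | bcbabcbab
  | cbbc => cc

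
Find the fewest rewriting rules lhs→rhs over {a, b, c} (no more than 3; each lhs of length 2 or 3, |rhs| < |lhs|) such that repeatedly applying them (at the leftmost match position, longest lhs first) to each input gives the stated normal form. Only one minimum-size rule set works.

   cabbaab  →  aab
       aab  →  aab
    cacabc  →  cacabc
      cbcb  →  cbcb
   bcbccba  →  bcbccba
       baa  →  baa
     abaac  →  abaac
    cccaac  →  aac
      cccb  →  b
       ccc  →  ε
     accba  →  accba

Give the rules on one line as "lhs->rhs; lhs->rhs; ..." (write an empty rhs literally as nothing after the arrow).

  | cabbaab => cccaab => aab
  | aab
  | cacabc
  | cbcb

abb->cc; ccc->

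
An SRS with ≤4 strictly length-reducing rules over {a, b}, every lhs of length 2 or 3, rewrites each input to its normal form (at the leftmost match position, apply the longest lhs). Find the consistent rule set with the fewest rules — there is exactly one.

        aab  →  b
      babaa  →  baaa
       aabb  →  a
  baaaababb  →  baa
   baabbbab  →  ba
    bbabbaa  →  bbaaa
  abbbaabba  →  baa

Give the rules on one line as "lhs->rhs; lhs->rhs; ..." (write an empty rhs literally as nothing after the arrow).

ab->b; aba->; abb->; bab->ba

  | aab => ab => b
  | babaa => baaa
  | aabb => a
  | baaaababb => baaabb => baa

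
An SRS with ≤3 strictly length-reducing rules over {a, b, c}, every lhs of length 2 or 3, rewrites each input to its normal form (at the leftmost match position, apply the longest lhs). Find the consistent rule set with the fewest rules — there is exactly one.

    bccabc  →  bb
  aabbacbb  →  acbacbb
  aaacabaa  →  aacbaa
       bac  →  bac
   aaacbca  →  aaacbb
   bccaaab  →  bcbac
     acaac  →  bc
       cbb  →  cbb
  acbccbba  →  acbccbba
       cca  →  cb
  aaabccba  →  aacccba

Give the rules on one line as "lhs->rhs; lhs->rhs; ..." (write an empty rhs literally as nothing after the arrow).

ab->c; bbc->a; ca->b

  | bccabc => bcbbc => bca => bb
  | aabbacbb => acbacbb
  | aaacabaa => aaabbaa => aacbaa
  | bac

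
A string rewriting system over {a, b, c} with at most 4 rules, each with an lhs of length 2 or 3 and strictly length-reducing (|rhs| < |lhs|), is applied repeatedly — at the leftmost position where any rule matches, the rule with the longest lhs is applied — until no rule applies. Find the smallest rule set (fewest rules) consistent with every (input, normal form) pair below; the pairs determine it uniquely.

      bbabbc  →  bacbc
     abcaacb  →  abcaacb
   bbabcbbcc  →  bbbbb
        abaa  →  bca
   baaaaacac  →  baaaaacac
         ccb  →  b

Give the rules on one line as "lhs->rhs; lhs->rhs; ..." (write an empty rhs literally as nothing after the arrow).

aba->bc; acc->bb; bab->ac; cc->

  | bbabbc => bacbc
  | abcaacb
  | bbabcbbcc => baccbbcc => bbbbbcc => bbbbb
  | abaa => bca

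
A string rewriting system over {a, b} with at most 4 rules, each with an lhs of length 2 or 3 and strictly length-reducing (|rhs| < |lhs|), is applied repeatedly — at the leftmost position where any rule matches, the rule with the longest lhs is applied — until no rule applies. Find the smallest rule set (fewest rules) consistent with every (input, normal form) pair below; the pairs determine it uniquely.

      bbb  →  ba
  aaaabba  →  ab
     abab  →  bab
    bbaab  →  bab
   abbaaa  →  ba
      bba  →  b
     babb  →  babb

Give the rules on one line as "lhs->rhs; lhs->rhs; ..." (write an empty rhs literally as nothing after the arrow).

  | bbb => ba
  | aaaabba => aaabba => aabba => abba => ab
  | abab => bab
  | bbaab => bab

aa->a; aba->ba; bba->b; bbb->ba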